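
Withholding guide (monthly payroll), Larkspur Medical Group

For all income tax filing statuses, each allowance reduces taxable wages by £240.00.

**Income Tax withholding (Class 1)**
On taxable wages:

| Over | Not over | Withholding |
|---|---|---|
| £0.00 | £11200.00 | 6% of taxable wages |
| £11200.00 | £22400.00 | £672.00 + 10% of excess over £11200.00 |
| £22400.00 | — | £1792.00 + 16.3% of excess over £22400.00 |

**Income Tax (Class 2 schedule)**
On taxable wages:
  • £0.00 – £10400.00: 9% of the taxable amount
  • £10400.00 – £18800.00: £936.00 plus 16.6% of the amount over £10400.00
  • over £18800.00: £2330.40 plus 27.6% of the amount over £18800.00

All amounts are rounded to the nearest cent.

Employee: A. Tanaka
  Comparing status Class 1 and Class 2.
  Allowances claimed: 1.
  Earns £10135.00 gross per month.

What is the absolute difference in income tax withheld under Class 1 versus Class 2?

£296.85

Income Tax (Class 1): taxable = £10135.00 − 1×£240.00 = £9895.00
  6% × £9895.00 = £593.70
Income Tax (Class 2): taxable = £10135.00 − 1×£240.00 = £9895.00
  9% × £9895.00 = £890.55
Difference: |£593.70 − £890.55| = £296.85 (higher under Class 2)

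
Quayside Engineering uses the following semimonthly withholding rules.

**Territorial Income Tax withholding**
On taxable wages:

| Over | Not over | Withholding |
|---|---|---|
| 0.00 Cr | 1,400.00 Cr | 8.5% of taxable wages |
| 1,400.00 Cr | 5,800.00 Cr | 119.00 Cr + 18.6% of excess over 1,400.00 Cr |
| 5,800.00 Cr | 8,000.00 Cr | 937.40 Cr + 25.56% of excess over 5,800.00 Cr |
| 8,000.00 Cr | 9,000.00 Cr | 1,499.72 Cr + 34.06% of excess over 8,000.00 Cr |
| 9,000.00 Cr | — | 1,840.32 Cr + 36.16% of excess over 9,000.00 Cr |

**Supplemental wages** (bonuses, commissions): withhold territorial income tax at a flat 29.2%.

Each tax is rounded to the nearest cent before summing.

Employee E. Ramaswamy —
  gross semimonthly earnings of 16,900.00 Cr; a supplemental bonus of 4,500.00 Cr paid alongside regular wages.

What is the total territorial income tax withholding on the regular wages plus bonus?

6,010.96 Cr

Territorial Income Tax: taxable = 16,900.00 Cr
  1,840.32 Cr + 36.16% × (16,900.00 Cr − 9,000.00 Cr) = 1,840.32 Cr + 36.16% × 7,900.00 Cr = 4,696.96 Cr
Supplemental (29.2% flat on bonus): 29.2% × 4,500.00 Cr = 1,314.00 Cr
Total territorial income tax: 4,696.96 Cr + 1,314.00 Cr = 6,010.96 Cr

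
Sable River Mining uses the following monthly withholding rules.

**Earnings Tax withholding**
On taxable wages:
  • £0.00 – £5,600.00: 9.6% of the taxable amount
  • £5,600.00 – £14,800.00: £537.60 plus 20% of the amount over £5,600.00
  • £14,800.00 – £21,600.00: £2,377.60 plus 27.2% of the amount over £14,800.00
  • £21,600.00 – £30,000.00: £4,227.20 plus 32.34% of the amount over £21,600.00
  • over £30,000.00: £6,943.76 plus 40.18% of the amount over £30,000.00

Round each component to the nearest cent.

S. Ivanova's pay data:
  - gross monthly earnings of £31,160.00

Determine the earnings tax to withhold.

£7,409.85

Earnings Tax: taxable = £31,160.00
  £6,943.76 + 40.18% × (£31,160.00 − £30,000.00) = £6,943.76 + 40.18% × £1,160.00 = £7,409.85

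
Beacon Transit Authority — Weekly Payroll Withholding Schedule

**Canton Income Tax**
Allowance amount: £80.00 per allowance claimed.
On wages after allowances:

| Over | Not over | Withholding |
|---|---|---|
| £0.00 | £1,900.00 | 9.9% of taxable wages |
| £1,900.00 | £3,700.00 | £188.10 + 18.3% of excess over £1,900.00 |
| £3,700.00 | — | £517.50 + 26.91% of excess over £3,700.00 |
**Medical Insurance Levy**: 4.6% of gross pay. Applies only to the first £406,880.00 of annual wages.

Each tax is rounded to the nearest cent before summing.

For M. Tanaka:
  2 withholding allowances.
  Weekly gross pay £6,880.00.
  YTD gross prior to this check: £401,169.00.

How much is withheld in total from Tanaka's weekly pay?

£1,592.89

Canton Income Tax: taxable = £6,880.00 − 2×£80.00 = £6,720.00
  £517.50 + 26.91% × (£6,720.00 − £3,700.00) = £517.50 + 26.91% × £3,020.00 = £1,330.18
Medical Insurance Levy: cap £406,880.00 − YTD £401,169.00 = £5,711.00 subject; 4.6% × £5,711.00 = £262.71
Total: £1,330.18 + £262.71 = £1,592.89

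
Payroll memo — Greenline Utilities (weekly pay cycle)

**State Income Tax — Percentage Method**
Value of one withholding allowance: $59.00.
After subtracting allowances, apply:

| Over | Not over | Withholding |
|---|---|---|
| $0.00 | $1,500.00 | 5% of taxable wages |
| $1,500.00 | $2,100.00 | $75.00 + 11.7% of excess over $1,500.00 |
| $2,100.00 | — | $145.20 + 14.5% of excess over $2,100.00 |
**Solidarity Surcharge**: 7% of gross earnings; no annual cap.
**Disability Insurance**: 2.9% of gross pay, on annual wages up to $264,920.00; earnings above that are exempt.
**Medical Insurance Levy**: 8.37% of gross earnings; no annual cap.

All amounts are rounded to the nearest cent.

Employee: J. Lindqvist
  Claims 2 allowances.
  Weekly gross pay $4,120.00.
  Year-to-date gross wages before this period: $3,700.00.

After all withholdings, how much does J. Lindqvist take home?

$2,946.29

State Income Tax: taxable = $4,120.00 − 2×$59.00 = $4,002.00
  $145.20 + 14.5% × ($4,002.00 − $2,100.00) = $145.20 + 14.5% × $1,902.00 = $420.99
Solidarity Surcharge: 7% × $4,120.00 = $288.40
Disability Insurance: 2.9% × $4,120.00 = $119.48
Medical Insurance Levy: 8.37% × $4,120.00 = $344.84
Total withheld: $420.99 + $288.40 + $119.48 + $344.84 = $1,173.71
Net pay: $4,120.00 − $1,173.71 = $2,946.29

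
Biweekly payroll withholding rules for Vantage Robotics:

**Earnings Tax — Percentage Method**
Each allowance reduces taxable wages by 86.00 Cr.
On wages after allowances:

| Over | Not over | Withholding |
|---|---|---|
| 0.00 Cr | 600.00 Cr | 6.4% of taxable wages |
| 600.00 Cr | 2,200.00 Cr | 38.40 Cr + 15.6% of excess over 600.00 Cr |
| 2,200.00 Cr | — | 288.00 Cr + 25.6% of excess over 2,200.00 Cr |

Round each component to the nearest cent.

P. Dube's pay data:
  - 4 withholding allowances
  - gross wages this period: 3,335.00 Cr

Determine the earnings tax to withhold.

Earnings Tax: taxable = 3,335.00 Cr − 4×86.00 Cr = 2,991.00 Cr
  288.00 Cr + 25.6% × (2,991.00 Cr − 2,200.00 Cr) = 288.00 Cr + 25.6% × 791.00 Cr = 490.50 Cr

490.50 Cr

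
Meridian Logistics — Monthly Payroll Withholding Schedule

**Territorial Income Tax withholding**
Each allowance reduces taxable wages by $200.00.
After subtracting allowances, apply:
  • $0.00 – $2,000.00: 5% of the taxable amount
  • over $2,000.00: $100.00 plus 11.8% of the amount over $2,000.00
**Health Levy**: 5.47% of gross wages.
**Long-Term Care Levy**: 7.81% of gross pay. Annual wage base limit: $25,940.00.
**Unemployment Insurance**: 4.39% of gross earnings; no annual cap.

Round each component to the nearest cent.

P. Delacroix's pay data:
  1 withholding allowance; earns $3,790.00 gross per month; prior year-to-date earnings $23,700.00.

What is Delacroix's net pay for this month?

$2,953.75

Territorial Income Tax: taxable = $3,790.00 − 1×$200.00 = $3,590.00
  $100.00 + 11.8% × ($3,590.00 − $2,000.00) = $100.00 + 11.8% × $1,590.00 = $287.62
Health Levy: 5.47% × $3,790.00 = $207.31
Long-Term Care Levy: cap $25,940.00 − YTD $23,700.00 = $2,240.00 subject; 7.81% × $2,240.00 = $174.94
Unemployment Insurance: 4.39% × $3,790.00 = $166.38
Total withheld: $287.62 + $207.31 + $174.94 + $166.38 = $836.25
Net pay: $3,790.00 − $836.25 = $2,953.75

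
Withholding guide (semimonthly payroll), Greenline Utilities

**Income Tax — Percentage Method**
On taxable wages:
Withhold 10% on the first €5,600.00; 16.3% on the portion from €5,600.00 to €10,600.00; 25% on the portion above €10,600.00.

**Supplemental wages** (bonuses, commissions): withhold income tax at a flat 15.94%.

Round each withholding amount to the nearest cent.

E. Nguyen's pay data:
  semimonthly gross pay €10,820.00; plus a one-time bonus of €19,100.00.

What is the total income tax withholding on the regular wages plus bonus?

€4,474.54

Income Tax: taxable = €10,820.00
  €1,375.00 + 25% × (€10,820.00 − €10,600.00) = €1,375.00 + 25% × €220.00 = €1,430.00
Supplemental (15.94% flat on bonus): 15.94% × €19,100.00 = €3,044.54
Total income tax: €1,430.00 + €3,044.54 = €4,474.54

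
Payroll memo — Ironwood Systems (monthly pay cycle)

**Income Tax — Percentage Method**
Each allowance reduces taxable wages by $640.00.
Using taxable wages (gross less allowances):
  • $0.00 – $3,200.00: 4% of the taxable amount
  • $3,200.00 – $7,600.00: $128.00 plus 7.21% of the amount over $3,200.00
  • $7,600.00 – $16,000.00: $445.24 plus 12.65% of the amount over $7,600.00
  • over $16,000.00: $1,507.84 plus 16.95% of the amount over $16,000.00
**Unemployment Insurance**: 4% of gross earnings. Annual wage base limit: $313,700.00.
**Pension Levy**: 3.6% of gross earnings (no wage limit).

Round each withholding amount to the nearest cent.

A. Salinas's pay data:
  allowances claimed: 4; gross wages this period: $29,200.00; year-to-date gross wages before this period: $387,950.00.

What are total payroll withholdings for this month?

Income Tax: taxable = $29,200.00 − 4×$640.00 = $26,640.00
  $1,507.84 + 16.95% × ($26,640.00 − $16,000.00) = $1,507.84 + 16.95% × $10,640.00 = $3,311.32
Unemployment Insurance: YTD $387,950.00 ≥ cap $313,700.00 → $0.00
Pension Levy: 3.6% × $29,200.00 = $1,051.20
Total: $3,311.32 + $0.00 + $1,051.20 = $4,362.52

$4,362.52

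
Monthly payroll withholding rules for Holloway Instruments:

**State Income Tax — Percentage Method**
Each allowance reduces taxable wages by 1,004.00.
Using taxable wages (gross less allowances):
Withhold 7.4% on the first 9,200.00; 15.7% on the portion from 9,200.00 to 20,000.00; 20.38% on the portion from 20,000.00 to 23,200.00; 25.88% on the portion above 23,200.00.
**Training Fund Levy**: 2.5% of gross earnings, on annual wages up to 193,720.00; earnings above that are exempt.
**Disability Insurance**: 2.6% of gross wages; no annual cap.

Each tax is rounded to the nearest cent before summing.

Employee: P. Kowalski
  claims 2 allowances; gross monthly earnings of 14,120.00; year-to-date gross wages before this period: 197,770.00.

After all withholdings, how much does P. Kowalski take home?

12,614.90

State Income Tax: taxable = 14,120.00 − 2×1,004.00 = 12,112.00
  680.80 + 15.7% × (12,112.00 − 9,200.00) = 680.80 + 15.7% × 2,912.00 = 1,137.98
Training Fund Levy: YTD 197,770.00 ≥ cap 193,720.00 → 0.00
Disability Insurance: 2.6% × 14,120.00 = 367.12
Total withheld: 1,137.98 + 0.00 + 367.12 = 1,505.10
Net pay: 14,120.00 − 1,505.10 = 12,614.90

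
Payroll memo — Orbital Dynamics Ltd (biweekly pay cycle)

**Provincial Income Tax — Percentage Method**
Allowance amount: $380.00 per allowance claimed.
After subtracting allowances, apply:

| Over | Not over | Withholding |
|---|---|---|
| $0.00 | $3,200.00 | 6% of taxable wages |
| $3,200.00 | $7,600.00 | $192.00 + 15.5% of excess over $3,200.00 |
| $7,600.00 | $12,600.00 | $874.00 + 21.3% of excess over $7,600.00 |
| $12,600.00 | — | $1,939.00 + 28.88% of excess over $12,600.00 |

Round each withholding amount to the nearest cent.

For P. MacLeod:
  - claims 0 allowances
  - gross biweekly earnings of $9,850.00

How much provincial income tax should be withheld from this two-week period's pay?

Provincial Income Tax: taxable = $9,850.00
  $874.00 + 21.3% × ($9,850.00 − $7,600.00) = $874.00 + 21.3% × $2,250.00 = $1,353.25

$1,353.25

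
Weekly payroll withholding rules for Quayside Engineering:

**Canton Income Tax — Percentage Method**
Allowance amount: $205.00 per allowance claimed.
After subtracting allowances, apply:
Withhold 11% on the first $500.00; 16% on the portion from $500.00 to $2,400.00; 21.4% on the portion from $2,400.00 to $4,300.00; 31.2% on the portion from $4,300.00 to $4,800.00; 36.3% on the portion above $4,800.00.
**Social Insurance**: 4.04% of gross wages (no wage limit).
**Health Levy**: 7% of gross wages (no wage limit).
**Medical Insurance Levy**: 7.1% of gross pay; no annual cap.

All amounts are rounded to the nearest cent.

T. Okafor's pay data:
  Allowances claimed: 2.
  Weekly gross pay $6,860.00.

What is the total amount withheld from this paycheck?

$2,764.95

Canton Income Tax: taxable = $6,860.00 − 2×$205.00 = $6,450.00
  $921.60 + 36.3% × ($6,450.00 − $4,800.00) = $921.60 + 36.3% × $1,650.00 = $1,520.55
Social Insurance: 4.04% × $6,860.00 = $277.14
Health Levy: 7% × $6,860.00 = $480.20
Medical Insurance Levy: 7.1% × $6,860.00 = $487.06
Total: $1,520.55 + $277.14 + $480.20 + $487.06 = $2,764.95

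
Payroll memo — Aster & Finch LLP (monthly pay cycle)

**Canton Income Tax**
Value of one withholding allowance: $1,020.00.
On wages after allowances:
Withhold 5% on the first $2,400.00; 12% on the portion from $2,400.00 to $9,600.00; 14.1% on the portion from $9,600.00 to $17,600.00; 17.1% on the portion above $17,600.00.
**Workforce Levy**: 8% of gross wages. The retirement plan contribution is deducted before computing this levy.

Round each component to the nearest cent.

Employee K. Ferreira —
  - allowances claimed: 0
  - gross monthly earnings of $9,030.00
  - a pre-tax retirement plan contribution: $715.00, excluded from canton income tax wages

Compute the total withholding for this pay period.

Canton Income Tax: taxable = $9,030.00 − $715.00 = $8,315.00
  $120.00 + 12% × ($8,315.00 − $2,400.00) = $120.00 + 12% × $5,915.00 = $829.80
Workforce Levy: 8% × $8,315.00 = $665.20
Total: $829.80 + $665.20 = $1,495.00

$1,495.00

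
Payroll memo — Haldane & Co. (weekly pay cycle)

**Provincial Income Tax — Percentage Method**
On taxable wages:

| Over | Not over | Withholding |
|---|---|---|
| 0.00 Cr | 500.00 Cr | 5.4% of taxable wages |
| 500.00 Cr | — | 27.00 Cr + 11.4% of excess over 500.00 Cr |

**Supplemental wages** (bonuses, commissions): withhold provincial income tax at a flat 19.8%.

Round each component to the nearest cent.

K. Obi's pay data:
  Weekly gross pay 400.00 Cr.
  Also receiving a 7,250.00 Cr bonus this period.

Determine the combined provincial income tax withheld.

1,457.10 Cr

Provincial Income Tax: taxable = 400.00 Cr
  5.4% × 400.00 Cr = 21.60 Cr
Supplemental (19.8% flat on bonus): 19.8% × 7,250.00 Cr = 1,435.50 Cr
Total provincial income tax: 21.60 Cr + 1,435.50 Cr = 1,457.10 Cr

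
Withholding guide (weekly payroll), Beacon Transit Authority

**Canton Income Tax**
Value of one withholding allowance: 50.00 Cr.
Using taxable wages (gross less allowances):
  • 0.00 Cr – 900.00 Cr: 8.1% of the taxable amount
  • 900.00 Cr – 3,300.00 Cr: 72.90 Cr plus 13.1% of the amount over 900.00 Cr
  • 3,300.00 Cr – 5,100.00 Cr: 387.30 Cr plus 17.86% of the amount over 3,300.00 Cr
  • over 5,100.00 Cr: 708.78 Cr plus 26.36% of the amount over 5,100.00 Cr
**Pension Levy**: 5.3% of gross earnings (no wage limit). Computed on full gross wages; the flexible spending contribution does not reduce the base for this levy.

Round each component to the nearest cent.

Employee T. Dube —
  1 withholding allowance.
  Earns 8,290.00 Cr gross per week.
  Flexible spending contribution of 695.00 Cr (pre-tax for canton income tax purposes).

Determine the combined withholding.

1,792.65 Cr

Canton Income Tax: taxable = 8,290.00 Cr − 695.00 Cr − 1×50.00 Cr = 7,545.00 Cr
  708.78 Cr + 26.36% × (7,545.00 Cr − 5,100.00 Cr) = 708.78 Cr + 26.36% × 2,445.00 Cr = 1,353.28 Cr
Pension Levy: 5.3% × 8,290.00 Cr = 439.37 Cr
Total: 1,353.28 Cr + 439.37 Cr = 1,792.65 Cr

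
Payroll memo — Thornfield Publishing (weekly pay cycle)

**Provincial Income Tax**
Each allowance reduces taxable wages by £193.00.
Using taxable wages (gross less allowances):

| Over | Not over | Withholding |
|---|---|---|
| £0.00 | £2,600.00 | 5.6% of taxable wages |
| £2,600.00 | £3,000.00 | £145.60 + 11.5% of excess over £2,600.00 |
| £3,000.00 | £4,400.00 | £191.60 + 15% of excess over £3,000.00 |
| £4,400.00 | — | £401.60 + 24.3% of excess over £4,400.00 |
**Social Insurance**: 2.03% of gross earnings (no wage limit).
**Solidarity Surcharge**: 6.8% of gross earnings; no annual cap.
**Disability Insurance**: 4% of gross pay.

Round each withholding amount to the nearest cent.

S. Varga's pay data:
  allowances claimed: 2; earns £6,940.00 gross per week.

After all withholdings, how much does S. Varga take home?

Provincial Income Tax: taxable = £6,940.00 − 2×£193.00 = £6,554.00
  £401.60 + 24.3% × (£6,554.00 − £4,400.00) = £401.60 + 24.3% × £2,154.00 = £925.02
Social Insurance: 2.03% × £6,940.00 = £140.88
Solidarity Surcharge: 6.8% × £6,940.00 = £471.92
Disability Insurance: 4% × £6,940.00 = £277.60
Total withheld: £925.02 + £140.88 + £471.92 + £277.60 = £1,815.42
Net pay: £6,940.00 − £1,815.42 = £5,124.58

£5,124.58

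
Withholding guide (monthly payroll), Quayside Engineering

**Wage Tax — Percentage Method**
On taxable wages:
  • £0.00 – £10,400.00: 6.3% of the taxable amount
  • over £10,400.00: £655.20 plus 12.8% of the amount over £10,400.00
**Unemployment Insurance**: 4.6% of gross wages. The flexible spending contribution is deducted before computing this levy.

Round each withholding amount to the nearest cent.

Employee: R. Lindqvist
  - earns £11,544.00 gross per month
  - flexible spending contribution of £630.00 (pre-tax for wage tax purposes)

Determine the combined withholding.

Wage Tax: taxable = £11,544.00 − £630.00 = £10,914.00
  £655.20 + 12.8% × (£10,914.00 − £10,400.00) = £655.20 + 12.8% × £514.00 = £720.99
Unemployment Insurance: 4.6% × £10,914.00 = £502.04
Total: £720.99 + £502.04 = £1,223.03

£1,223.03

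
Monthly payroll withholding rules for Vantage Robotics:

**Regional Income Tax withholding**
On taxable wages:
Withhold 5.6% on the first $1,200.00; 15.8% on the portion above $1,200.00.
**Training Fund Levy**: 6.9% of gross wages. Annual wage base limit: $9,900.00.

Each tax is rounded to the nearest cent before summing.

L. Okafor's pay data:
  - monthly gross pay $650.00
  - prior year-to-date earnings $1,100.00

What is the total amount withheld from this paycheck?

$81.25

Regional Income Tax: taxable = $650.00
  5.6% × $650.00 = $36.40
Training Fund Levy: 6.9% × $650.00 = $44.85
Total: $36.40 + $44.85 = $81.25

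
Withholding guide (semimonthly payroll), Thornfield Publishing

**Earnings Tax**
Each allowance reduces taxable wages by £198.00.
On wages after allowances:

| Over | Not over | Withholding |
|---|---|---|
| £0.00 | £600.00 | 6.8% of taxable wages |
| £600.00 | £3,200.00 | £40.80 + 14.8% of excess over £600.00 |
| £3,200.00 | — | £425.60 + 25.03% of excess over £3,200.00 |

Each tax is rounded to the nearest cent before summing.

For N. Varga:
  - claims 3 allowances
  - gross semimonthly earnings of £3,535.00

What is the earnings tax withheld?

£387.27

Earnings Tax: taxable = £3,535.00 − 3×£198.00 = £2,941.00
  £40.80 + 14.8% × (£2,941.00 − £600.00) = £40.80 + 14.8% × £2,341.00 = £387.27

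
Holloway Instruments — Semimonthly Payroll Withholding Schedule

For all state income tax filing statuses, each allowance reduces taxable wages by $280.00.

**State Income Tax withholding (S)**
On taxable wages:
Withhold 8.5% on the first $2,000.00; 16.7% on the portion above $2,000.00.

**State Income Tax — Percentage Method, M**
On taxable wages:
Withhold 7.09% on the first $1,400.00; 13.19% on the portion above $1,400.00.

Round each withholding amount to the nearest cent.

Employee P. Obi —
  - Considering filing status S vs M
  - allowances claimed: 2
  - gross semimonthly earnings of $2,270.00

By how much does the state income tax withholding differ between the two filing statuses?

$5.20

State Income Tax (S): taxable = $2,270.00 − 2×$280.00 = $1,710.00
  8.5% × $1,710.00 = $145.35
State Income Tax (M): taxable = $2,270.00 − 2×$280.00 = $1,710.00
  $99.26 + 13.19% × ($1,710.00 − $1,400.00) = $99.26 + 13.19% × $310.00 = $140.15
Difference: |$145.35 − $140.15| = $5.20 (higher under S)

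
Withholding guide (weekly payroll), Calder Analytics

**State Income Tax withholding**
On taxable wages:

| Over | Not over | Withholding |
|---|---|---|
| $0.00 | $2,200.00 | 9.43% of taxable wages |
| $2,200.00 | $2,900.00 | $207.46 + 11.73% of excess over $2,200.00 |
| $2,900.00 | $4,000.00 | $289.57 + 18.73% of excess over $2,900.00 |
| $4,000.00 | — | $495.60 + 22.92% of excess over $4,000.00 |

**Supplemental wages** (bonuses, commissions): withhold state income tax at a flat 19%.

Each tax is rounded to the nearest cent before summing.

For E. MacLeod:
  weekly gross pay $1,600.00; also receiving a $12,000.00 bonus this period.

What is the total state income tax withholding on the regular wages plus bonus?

$2,430.88

State Income Tax: taxable = $1,600.00
  9.43% × $1,600.00 = $150.88
Supplemental (19% flat on bonus): 19% × $12,000.00 = $2,280.00
Total state income tax: $150.88 + $2,280.00 = $2,430.88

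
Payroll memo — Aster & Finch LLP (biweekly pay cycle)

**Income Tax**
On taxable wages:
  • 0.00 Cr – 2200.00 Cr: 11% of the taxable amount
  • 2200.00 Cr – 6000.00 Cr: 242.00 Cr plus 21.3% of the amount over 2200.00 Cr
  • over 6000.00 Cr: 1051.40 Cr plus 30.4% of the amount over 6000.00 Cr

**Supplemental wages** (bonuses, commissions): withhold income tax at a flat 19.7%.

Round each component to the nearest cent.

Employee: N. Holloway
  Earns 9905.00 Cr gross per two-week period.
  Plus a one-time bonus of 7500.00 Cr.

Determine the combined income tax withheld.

3716.02 Cr

Income Tax: taxable = 9905.00 Cr
  1051.40 Cr + 30.4% × (9905.00 Cr − 6000.00 Cr) = 1051.40 Cr + 30.4% × 3905.00 Cr = 2238.52 Cr
Supplemental (19.7% flat on bonus): 19.7% × 7500.00 Cr = 1477.50 Cr
Total income tax: 2238.52 Cr + 1477.50 Cr = 3716.02 Cr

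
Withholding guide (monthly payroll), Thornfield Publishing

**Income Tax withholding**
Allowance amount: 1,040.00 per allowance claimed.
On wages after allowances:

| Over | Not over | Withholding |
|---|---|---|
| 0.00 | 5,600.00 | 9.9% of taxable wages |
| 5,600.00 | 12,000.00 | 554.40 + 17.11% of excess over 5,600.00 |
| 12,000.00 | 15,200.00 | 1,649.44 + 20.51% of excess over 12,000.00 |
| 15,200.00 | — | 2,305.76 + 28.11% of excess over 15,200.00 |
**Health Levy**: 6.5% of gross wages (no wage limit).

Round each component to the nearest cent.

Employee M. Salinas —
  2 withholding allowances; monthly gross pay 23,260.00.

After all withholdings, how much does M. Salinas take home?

Income Tax: taxable = 23,260.00 − 2×1,040.00 = 21,180.00
  2,305.76 + 28.11% × (21,180.00 − 15,200.00) = 2,305.76 + 28.11% × 5,980.00 = 3,986.74
Health Levy: 6.5% × 23,260.00 = 1,511.90
Total withheld: 3,986.74 + 1,511.90 = 5,498.64
Net pay: 23,260.00 − 5,498.64 = 17,761.36

17,761.36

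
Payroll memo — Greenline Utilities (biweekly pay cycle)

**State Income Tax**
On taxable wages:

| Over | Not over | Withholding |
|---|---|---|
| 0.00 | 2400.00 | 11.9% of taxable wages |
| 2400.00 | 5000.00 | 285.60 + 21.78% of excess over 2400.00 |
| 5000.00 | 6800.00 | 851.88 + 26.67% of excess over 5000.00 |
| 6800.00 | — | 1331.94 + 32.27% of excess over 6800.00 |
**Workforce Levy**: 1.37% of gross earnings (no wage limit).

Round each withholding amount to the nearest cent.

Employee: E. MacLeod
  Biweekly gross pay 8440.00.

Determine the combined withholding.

State Income Tax: taxable = 8440.00
  1331.94 + 32.27% × (8440.00 − 6800.00) = 1331.94 + 32.27% × 1640.00 = 1861.17
Workforce Levy: 1.37% × 8440.00 = 115.63
Total: 1861.17 + 115.63 = 1976.80

1976.80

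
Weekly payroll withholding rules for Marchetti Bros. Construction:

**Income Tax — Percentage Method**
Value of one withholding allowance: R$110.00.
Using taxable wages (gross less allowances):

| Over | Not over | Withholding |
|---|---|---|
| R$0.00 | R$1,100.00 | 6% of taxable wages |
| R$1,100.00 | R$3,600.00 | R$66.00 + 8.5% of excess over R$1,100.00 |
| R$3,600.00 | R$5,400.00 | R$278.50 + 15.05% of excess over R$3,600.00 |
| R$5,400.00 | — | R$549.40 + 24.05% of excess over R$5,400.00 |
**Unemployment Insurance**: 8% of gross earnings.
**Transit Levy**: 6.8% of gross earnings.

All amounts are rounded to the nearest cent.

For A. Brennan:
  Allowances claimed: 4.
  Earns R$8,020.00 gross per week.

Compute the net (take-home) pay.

Income Tax: taxable = R$8,020.00 − 4×R$110.00 = R$7,580.00
  R$549.40 + 24.05% × (R$7,580.00 − R$5,400.00) = R$549.40 + 24.05% × R$2,180.00 = R$1,073.69
Unemployment Insurance: 8% × R$8,020.00 = R$641.60
Transit Levy: 6.8% × R$8,020.00 = R$545.36
Total withheld: R$1,073.69 + R$641.60 + R$545.36 = R$2,260.65
Net pay: R$8,020.00 − R$2,260.65 = R$5,759.35

R$5,759.35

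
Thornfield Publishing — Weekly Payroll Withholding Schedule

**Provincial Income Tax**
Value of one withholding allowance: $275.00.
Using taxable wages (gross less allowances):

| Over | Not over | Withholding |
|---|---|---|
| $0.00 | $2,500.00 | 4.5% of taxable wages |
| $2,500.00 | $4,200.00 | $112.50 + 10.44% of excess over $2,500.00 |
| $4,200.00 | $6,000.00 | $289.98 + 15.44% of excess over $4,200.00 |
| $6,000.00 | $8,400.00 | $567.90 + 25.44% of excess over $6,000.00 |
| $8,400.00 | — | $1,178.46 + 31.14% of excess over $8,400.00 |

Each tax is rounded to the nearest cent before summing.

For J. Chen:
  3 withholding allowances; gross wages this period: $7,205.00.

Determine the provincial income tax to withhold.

Provincial Income Tax: taxable = $7,205.00 − 3×$275.00 = $6,380.00
  $567.90 + 25.44% × ($6,380.00 − $6,000.00) = $567.90 + 25.44% × $380.00 = $664.57

$664.57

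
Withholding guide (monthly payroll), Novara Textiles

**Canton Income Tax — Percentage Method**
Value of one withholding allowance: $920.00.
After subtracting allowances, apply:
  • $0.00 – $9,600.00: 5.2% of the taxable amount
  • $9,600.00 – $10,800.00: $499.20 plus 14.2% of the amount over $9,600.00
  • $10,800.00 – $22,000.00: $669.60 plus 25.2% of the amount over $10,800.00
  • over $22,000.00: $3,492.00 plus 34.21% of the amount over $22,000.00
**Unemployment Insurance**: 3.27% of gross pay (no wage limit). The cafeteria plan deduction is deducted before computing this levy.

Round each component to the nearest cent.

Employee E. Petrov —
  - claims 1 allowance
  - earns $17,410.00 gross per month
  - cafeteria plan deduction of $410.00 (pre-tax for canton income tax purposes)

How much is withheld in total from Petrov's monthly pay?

Canton Income Tax: taxable = $17,410.00 − $410.00 − 1×$920.00 = $16,080.00
  $669.60 + 25.2% × ($16,080.00 − $10,800.00) = $669.60 + 25.2% × $5,280.00 = $2,000.16
Unemployment Insurance: 3.27% × $17,000.00 = $555.90
Total: $2,000.16 + $555.90 = $2,556.06

$2,556.06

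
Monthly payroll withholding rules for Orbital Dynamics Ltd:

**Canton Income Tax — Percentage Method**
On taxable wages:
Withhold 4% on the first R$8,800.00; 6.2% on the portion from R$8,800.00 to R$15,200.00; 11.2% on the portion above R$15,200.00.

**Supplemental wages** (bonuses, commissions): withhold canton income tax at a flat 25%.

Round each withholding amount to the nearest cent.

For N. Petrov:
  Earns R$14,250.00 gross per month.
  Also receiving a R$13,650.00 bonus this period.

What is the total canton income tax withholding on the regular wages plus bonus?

Canton Income Tax: taxable = R$14,250.00
  R$352.00 + 6.2% × (R$14,250.00 − R$8,800.00) = R$352.00 + 6.2% × R$5,450.00 = R$689.90
Supplemental (25% flat on bonus): 25% × R$13,650.00 = R$3,412.50
Total canton income tax: R$689.90 + R$3,412.50 = R$4,102.40

R$4,102.40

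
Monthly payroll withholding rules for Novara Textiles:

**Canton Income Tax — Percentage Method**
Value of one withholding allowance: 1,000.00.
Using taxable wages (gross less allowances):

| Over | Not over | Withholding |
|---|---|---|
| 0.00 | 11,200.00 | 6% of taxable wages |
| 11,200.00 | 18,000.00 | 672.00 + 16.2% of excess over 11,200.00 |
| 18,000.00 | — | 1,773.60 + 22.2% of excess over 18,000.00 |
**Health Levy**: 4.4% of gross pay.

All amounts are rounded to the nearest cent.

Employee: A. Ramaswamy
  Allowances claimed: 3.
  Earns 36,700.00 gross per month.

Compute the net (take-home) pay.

Canton Income Tax: taxable = 36,700.00 − 3×1,000.00 = 33,700.00
  1,773.60 + 22.2% × (33,700.00 − 18,000.00) = 1,773.60 + 22.2% × 15,700.00 = 5,259.00
Health Levy: 4.4% × 36,700.00 = 1,614.80
Total withheld: 5,259.00 + 1,614.80 = 6,873.80
Net pay: 36,700.00 − 6,873.80 = 29,826.20

29,826.20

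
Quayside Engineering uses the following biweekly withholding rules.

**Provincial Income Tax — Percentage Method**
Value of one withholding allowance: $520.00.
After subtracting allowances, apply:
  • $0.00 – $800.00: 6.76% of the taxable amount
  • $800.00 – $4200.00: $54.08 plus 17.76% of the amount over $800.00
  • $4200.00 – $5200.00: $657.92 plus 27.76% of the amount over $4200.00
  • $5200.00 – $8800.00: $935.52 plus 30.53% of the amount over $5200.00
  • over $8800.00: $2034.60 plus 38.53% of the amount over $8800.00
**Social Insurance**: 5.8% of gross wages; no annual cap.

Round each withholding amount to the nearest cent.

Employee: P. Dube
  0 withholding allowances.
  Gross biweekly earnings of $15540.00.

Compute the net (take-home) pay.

Provincial Income Tax: taxable = $15540.00
  $2034.60 + 38.53% × ($15540.00 − $8800.00) = $2034.60 + 38.53% × $6740.00 = $4631.52
Social Insurance: 5.8% × $15540.00 = $901.32
Total withheld: $4631.52 + $901.32 = $5532.84
Net pay: $15540.00 − $5532.84 = $10007.16

$10007.16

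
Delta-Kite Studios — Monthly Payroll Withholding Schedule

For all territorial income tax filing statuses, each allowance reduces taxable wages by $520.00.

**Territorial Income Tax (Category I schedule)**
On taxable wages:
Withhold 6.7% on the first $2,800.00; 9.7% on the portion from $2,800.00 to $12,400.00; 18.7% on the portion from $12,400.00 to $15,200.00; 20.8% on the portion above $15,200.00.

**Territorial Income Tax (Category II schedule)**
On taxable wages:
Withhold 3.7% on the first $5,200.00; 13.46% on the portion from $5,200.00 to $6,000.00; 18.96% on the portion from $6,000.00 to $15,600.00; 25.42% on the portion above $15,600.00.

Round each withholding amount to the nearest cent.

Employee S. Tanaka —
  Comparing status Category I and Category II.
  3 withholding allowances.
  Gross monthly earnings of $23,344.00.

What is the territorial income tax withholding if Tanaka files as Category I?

Territorial Income Tax (Category I): taxable = $23,344.00 − 3×$520.00 = $21,784.00
  $1,642.40 + 20.8% × ($21,784.00 − $15,200.00) = $1,642.40 + 20.8% × $6,584.00 = $3,011.87

$3,011.87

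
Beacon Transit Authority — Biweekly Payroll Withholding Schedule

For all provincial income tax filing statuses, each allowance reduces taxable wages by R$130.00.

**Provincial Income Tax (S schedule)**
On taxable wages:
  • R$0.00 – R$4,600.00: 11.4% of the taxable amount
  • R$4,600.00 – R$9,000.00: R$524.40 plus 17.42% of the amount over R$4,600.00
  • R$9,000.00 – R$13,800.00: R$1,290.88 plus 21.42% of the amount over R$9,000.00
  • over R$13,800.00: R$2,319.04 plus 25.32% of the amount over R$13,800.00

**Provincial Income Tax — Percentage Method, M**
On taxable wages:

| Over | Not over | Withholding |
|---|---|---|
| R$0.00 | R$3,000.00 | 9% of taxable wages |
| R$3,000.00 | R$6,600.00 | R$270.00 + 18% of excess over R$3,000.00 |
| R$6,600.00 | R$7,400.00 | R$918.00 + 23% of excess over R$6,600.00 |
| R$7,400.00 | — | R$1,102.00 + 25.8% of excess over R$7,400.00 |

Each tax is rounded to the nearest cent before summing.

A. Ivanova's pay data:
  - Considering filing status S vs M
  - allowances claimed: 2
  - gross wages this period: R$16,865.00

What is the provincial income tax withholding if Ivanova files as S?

Provincial Income Tax (S): taxable = R$16,865.00 − 2×R$130.00 = R$16,605.00
  R$2,319.04 + 25.32% × (R$16,605.00 − R$13,800.00) = R$2,319.04 + 25.32% × R$2,805.00 = R$3,029.27

R$3,029.27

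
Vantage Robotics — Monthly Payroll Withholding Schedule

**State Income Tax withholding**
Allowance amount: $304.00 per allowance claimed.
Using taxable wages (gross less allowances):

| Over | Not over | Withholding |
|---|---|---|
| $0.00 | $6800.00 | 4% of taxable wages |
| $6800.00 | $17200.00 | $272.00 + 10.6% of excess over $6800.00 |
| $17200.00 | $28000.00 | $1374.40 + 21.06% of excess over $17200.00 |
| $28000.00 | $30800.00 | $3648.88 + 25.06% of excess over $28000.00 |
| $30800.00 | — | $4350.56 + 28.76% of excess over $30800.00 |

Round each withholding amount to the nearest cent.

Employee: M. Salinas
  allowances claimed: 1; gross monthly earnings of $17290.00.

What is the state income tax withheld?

$1351.72

State Income Tax: taxable = $17290.00 − 1×$304.00 = $16986.00
  $272.00 + 10.6% × ($16986.00 − $6800.00) = $272.00 + 10.6% × $10186.00 = $1351.72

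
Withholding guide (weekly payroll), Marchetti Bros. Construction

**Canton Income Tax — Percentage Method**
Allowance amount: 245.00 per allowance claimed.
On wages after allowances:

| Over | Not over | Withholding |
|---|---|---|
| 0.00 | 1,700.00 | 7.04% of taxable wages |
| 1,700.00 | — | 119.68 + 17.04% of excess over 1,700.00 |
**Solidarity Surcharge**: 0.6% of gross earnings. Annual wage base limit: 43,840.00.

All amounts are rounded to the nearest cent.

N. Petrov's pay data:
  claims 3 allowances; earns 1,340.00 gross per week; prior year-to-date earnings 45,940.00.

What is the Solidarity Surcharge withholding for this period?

0.00

Solidarity Surcharge: YTD 45,940.00 ≥ cap 43,840.00 → 0.00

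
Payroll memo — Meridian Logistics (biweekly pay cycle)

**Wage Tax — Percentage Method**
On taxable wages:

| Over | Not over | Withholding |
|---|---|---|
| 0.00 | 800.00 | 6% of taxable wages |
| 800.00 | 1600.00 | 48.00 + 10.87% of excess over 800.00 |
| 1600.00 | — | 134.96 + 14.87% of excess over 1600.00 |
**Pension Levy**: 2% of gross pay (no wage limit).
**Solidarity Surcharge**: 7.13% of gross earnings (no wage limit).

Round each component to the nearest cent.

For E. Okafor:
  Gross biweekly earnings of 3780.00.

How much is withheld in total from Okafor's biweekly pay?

804.24

Wage Tax: taxable = 3780.00
  134.96 + 14.87% × (3780.00 − 1600.00) = 134.96 + 14.87% × 2180.00 = 459.13
Pension Levy: 2% × 3780.00 = 75.60
Solidarity Surcharge: 7.13% × 3780.00 = 269.51
Total: 459.13 + 75.60 + 269.51 = 804.24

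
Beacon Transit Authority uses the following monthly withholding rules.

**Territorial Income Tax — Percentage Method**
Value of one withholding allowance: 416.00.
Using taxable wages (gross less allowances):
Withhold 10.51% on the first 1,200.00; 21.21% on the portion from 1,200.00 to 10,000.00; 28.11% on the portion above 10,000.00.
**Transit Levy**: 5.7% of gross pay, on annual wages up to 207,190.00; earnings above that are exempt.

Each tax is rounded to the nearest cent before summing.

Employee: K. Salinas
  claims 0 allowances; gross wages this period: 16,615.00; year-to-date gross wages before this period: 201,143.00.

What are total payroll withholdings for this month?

Territorial Income Tax: taxable = 16,615.00
  1,992.60 + 28.11% × (16,615.00 − 10,000.00) = 1,992.60 + 28.11% × 6,615.00 = 3,852.08
Transit Levy: cap 207,190.00 − YTD 201,143.00 = 6,047.00 subject; 5.7% × 6,047.00 = 344.68
Total: 3,852.08 + 344.68 = 4,196.76

4,196.76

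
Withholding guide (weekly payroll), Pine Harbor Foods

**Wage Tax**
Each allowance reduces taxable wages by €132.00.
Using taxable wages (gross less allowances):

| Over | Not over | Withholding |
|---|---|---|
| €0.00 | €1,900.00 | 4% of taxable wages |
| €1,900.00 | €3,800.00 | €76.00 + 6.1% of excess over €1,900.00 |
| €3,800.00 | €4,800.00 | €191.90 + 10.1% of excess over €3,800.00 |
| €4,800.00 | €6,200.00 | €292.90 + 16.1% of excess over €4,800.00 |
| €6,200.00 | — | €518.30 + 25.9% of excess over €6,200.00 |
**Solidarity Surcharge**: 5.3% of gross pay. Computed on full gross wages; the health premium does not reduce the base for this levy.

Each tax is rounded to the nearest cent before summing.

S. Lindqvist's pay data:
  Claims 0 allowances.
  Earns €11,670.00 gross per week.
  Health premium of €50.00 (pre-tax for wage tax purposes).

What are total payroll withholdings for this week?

Wage Tax: taxable = €11,670.00 − €50.00 = €11,620.00
  €518.30 + 25.9% × (€11,620.00 − €6,200.00) = €518.30 + 25.9% × €5,420.00 = €1,922.08
Solidarity Surcharge: 5.3% × €11,670.00 = €618.51
Total: €1,922.08 + €618.51 = €2,540.59

€2,540.59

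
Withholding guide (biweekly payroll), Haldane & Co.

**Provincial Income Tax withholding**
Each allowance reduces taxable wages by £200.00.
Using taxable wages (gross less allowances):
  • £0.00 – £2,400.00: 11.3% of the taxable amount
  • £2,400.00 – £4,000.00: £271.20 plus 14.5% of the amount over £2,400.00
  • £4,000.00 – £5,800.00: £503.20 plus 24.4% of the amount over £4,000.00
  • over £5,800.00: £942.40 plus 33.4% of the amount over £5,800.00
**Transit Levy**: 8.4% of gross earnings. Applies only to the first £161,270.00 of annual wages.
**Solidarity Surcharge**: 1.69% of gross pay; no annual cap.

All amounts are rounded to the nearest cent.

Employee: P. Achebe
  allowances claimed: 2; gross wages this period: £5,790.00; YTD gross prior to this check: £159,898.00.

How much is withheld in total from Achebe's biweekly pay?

Provincial Income Tax: taxable = £5,790.00 − 2×£200.00 = £5,390.00
  £503.20 + 24.4% × (£5,390.00 − £4,000.00) = £503.20 + 24.4% × £1,390.00 = £842.36
Transit Levy: cap £161,270.00 − YTD £159,898.00 = £1,372.00 subject; 8.4% × £1,372.00 = £115.25
Solidarity Surcharge: 1.69% × £5,790.00 = £97.85
Total: £842.36 + £115.25 + £97.85 = £1,055.46

£1,055.46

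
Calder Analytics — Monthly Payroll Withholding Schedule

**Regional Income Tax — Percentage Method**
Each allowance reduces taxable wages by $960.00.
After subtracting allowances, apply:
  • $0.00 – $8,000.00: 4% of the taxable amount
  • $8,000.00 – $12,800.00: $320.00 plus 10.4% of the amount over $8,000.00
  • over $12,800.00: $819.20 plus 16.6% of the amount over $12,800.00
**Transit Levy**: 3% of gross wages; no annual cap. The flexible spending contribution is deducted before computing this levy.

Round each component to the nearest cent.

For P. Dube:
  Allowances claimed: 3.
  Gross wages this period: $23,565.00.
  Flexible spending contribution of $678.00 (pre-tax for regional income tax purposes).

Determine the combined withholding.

$2,702.17

Regional Income Tax: taxable = $23,565.00 − $678.00 − 3×$960.00 = $20,007.00
  $819.20 + 16.6% × ($20,007.00 − $12,800.00) = $819.20 + 16.6% × $7,207.00 = $2,015.56
Transit Levy: 3% × $22,887.00 = $686.61
Total: $2,015.56 + $686.61 = $2,702.17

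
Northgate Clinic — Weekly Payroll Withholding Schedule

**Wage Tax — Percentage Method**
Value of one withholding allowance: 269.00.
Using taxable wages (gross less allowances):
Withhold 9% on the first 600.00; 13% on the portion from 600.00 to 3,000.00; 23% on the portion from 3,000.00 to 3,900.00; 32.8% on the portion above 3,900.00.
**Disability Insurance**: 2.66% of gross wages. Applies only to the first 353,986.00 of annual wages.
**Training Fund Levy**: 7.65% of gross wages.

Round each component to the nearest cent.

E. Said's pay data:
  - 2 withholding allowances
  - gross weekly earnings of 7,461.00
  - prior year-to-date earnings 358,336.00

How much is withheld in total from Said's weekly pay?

Wage Tax: taxable = 7,461.00 − 2×269.00 = 6,923.00
  573.00 + 32.8% × (6,923.00 − 3,900.00) = 573.00 + 32.8% × 3,023.00 = 1,564.54
Disability Insurance: YTD 358,336.00 ≥ cap 353,986.00 → 0.00
Training Fund Levy: 7.65% × 7,461.00 = 570.77
Total: 1,564.54 + 0.00 + 570.77 = 2,135.31

2,135.31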